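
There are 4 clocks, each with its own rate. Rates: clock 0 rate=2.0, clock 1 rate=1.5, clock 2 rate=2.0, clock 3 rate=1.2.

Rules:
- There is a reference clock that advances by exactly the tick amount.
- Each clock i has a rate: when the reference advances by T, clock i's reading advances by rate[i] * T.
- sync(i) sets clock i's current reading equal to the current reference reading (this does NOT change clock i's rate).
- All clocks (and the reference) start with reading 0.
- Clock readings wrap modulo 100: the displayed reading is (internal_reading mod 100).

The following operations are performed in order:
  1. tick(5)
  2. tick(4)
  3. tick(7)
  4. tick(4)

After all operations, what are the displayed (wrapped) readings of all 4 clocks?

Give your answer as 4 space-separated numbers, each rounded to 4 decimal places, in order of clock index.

After op 1 tick(5): ref=5.0000 raw=[10.0000 7.5000 10.0000 6.0000]
After op 2 tick(4): ref=9.0000 raw=[18.0000 13.5000 18.0000 10.8000]
After op 3 tick(7): ref=16.0000 raw=[32.0000 24.0000 32.0000 19.2000]
After op 4 tick(4): ref=20.0000 raw=[40.0000 30.0000 40.0000 24.0000]
Wrap final raw readings (mod 100): 40.0000 mod 100 = 40.0000; 30.0000 mod 100 = 30.0000; 40.0000 mod 100 = 40.0000; 24.0000 mod 100 = 24.0000

Answer: 40.0000 30.0000 40.0000 24.0000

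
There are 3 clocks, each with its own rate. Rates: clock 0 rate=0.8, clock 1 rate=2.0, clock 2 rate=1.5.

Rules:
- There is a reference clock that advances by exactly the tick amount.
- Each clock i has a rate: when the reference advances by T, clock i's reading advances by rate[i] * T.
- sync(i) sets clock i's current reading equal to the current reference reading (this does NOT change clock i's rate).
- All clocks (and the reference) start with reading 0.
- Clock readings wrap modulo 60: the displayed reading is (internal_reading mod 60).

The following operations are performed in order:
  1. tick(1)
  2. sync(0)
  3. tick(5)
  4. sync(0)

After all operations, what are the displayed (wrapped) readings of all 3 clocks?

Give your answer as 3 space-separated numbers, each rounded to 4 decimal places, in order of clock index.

After op 1 tick(1): ref=1.0000 raw=[0.8000 2.0000 1.5000]
After op 2 sync(0): ref=1.0000 raw=[1.0000 2.0000 1.5000]
After op 3 tick(5): ref=6.0000 raw=[5.0000 12.0000 9.0000]
After op 4 sync(0): ref=6.0000 raw=[6.0000 12.0000 9.0000]
Wrap final raw readings (mod 60): 6.0000 mod 60 = 6.0000; 12.0000 mod 60 = 12.0000; 9.0000 mod 60 = 9.0000

Answer: 6.0000 12.0000 9.0000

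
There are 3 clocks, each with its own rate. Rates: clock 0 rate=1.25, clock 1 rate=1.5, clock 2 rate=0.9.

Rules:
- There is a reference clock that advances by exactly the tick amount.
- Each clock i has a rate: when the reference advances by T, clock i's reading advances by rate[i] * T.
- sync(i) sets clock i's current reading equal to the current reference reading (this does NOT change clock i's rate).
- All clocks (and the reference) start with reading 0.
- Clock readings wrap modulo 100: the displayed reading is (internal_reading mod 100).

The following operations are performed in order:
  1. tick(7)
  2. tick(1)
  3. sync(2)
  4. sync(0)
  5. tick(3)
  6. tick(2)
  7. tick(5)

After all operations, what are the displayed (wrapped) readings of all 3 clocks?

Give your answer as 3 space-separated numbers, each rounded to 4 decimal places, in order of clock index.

Answer: 20.5000 27.0000 17.0000

Derivation:
After op 1 tick(7): ref=7.0000 raw=[8.7500 10.5000 6.3000]
After op 2 tick(1): ref=8.0000 raw=[10.0000 12.0000 7.2000]
After op 3 sync(2): ref=8.0000 raw=[10.0000 12.0000 8.0000]
After op 4 sync(0): ref=8.0000 raw=[8.0000 12.0000 8.0000]
After op 5 tick(3): ref=11.0000 raw=[11.7500 16.5000 10.7000]
After op 6 tick(2): ref=13.0000 raw=[14.2500 19.5000 12.5000]
After op 7 tick(5): ref=18.0000 raw=[20.5000 27.0000 17.0000]
Wrap final raw readings (mod 100): 20.5000 mod 100 = 20.5000; 27.0000 mod 100 = 27.0000; 17.0000 mod 100 = 17.0000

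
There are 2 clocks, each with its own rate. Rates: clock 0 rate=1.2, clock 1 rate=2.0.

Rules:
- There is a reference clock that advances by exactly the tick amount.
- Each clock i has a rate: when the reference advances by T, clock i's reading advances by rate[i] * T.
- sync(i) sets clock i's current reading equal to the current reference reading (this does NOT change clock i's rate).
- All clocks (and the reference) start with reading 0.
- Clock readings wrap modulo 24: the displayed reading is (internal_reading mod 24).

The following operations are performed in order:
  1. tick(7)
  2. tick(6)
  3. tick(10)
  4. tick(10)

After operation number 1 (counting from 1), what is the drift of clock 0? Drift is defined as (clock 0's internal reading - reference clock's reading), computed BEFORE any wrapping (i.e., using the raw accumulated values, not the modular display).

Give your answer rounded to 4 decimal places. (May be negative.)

Answer: 1.4000

Derivation:
After op 1 tick(7): ref=7.0000 raw=[8.4000 14.0000]
Drift of clock 0 after op 1: 8.4000 - 7.0000 = 1.4000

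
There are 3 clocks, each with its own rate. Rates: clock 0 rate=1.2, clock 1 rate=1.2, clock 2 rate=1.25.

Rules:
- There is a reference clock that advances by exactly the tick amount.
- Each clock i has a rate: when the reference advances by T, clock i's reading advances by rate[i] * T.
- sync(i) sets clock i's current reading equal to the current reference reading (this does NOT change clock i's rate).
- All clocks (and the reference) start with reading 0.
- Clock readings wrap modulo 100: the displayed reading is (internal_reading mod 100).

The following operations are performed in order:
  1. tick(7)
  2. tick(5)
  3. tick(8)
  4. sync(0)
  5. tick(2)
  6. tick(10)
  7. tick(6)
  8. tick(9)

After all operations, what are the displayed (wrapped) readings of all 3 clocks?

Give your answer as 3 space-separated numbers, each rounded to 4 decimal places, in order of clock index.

Answer: 52.4000 56.4000 58.7500

Derivation:
After op 1 tick(7): ref=7.0000 raw=[8.4000 8.4000 8.7500]
After op 2 tick(5): ref=12.0000 raw=[14.4000 14.4000 15.0000]
After op 3 tick(8): ref=20.0000 raw=[24.0000 24.0000 25.0000]
After op 4 sync(0): ref=20.0000 raw=[20.0000 24.0000 25.0000]
After op 5 tick(2): ref=22.0000 raw=[22.4000 26.4000 27.5000]
After op 6 tick(10): ref=32.0000 raw=[34.4000 38.4000 40.0000]
After op 7 tick(6): ref=38.0000 raw=[41.6000 45.6000 47.5000]
After op 8 tick(9): ref=47.0000 raw=[52.4000 56.4000 58.7500]
Wrap final raw readings (mod 100): 52.4000 mod 100 = 52.4000; 56.4000 mod 100 = 56.4000; 58.7500 mod 100 = 58.7500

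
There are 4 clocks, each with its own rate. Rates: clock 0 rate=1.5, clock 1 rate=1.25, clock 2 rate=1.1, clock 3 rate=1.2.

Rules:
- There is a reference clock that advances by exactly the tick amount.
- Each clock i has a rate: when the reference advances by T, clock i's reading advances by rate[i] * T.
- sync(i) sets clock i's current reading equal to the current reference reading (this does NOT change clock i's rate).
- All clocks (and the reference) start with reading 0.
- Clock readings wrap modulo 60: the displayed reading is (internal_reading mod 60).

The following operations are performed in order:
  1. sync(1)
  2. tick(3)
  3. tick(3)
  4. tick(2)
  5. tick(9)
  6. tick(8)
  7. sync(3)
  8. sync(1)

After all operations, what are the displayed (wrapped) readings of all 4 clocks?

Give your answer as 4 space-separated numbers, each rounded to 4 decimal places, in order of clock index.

After op 1 sync(1): ref=0.0000 raw=[0.0000 0.0000 0.0000 0.0000]
After op 2 tick(3): ref=3.0000 raw=[4.5000 3.7500 3.3000 3.6000]
After op 3 tick(3): ref=6.0000 raw=[9.0000 7.5000 6.6000 7.2000]
After op 4 tick(2): ref=8.0000 raw=[12.0000 10.0000 8.8000 9.6000]
After op 5 tick(9): ref=17.0000 raw=[25.5000 21.2500 18.7000 20.4000]
After op 6 tick(8): ref=25.0000 raw=[37.5000 31.2500 27.5000 30.0000]
After op 7 sync(3): ref=25.0000 raw=[37.5000 31.2500 27.5000 25.0000]
After op 8 sync(1): ref=25.0000 raw=[37.5000 25.0000 27.5000 25.0000]
Wrap final raw readings (mod 60): 37.5000 mod 60 = 37.5000; 25.0000 mod 60 = 25.0000; 27.5000 mod 60 = 27.5000; 25.0000 mod 60 = 25.0000

Answer: 37.5000 25.0000 27.5000 25.0000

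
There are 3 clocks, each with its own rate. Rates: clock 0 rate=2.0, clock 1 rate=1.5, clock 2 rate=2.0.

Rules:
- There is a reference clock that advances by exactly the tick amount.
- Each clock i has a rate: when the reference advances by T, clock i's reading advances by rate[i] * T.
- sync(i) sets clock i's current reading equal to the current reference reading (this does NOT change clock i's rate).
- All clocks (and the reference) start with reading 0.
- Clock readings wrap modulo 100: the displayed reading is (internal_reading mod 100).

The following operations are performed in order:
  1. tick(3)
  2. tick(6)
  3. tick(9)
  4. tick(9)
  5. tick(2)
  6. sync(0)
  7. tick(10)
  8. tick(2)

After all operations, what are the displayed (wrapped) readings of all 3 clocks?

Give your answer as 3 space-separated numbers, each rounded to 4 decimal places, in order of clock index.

After op 1 tick(3): ref=3.0000 raw=[6.0000 4.5000 6.0000]
After op 2 tick(6): ref=9.0000 raw=[18.0000 13.5000 18.0000]
After op 3 tick(9): ref=18.0000 raw=[36.0000 27.0000 36.0000]
After op 4 tick(9): ref=27.0000 raw=[54.0000 40.5000 54.0000]
After op 5 tick(2): ref=29.0000 raw=[58.0000 43.5000 58.0000]
After op 6 sync(0): ref=29.0000 raw=[29.0000 43.5000 58.0000]
After op 7 tick(10): ref=39.0000 raw=[49.0000 58.5000 78.0000]
After op 8 tick(2): ref=41.0000 raw=[53.0000 61.5000 82.0000]
Wrap final raw readings (mod 100): 53.0000 mod 100 = 53.0000; 61.5000 mod 100 = 61.5000; 82.0000 mod 100 = 82.0000

Answer: 53.0000 61.5000 82.0000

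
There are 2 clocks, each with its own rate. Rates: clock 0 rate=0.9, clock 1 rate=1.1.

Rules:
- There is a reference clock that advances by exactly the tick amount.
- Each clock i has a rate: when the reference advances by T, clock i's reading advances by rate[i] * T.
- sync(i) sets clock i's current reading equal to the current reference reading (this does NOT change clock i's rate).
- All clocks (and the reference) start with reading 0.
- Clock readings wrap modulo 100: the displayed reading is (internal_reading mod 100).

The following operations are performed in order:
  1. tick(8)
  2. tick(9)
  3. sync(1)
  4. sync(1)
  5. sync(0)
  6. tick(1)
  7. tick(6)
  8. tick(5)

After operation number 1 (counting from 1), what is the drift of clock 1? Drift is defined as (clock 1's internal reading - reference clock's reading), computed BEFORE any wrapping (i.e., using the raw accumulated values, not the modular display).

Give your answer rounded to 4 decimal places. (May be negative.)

After op 1 tick(8): ref=8.0000 raw=[7.2000 8.8000]
Drift of clock 1 after op 1: 8.8000 - 8.0000 = 0.8000

Answer: 0.8000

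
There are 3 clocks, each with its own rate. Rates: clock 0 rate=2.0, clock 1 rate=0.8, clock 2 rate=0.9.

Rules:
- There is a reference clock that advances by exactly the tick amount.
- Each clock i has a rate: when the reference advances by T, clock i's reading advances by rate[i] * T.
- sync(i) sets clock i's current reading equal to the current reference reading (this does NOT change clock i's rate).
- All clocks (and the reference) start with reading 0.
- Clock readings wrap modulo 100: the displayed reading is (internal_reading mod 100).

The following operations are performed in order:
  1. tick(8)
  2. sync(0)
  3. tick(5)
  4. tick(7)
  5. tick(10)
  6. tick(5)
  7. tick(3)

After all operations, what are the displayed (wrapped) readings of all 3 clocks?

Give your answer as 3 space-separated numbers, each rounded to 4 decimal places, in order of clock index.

Answer: 68.0000 30.4000 34.2000

Derivation:
After op 1 tick(8): ref=8.0000 raw=[16.0000 6.4000 7.2000]
After op 2 sync(0): ref=8.0000 raw=[8.0000 6.4000 7.2000]
After op 3 tick(5): ref=13.0000 raw=[18.0000 10.4000 11.7000]
After op 4 tick(7): ref=20.0000 raw=[32.0000 16.0000 18.0000]
After op 5 tick(10): ref=30.0000 raw=[52.0000 24.0000 27.0000]
After op 6 tick(5): ref=35.0000 raw=[62.0000 28.0000 31.5000]
After op 7 tick(3): ref=38.0000 raw=[68.0000 30.4000 34.2000]
Wrap final raw readings (mod 100): 68.0000 mod 100 = 68.0000; 30.4000 mod 100 = 30.4000; 34.2000 mod 100 = 34.2000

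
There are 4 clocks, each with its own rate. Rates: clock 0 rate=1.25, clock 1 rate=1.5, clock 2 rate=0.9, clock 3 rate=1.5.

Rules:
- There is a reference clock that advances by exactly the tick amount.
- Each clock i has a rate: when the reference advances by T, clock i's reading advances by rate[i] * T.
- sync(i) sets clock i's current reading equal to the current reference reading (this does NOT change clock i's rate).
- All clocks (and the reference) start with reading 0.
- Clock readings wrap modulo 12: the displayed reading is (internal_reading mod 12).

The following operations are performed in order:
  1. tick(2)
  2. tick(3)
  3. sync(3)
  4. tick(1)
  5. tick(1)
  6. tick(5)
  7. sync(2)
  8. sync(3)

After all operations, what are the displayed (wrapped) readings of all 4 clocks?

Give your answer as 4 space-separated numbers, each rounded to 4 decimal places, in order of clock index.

Answer: 3.0000 6.0000 0.0000 0.0000

Derivation:
After op 1 tick(2): ref=2.0000 raw=[2.5000 3.0000 1.8000 3.0000]
After op 2 tick(3): ref=5.0000 raw=[6.2500 7.5000 4.5000 7.5000]
After op 3 sync(3): ref=5.0000 raw=[6.2500 7.5000 4.5000 5.0000]
After op 4 tick(1): ref=6.0000 raw=[7.5000 9.0000 5.4000 6.5000]
After op 5 tick(1): ref=7.0000 raw=[8.7500 10.5000 6.3000 8.0000]
After op 6 tick(5): ref=12.0000 raw=[15.0000 18.0000 10.8000 15.5000]
After op 7 sync(2): ref=12.0000 raw=[15.0000 18.0000 12.0000 15.5000]
After op 8 sync(3): ref=12.0000 raw=[15.0000 18.0000 12.0000 12.0000]
Wrap final raw readings (mod 12): 15.0000 mod 12 = 3.0000; 18.0000 mod 12 = 6.0000; 12.0000 mod 12 = 0.0000; 12.0000 mod 12 = 0.0000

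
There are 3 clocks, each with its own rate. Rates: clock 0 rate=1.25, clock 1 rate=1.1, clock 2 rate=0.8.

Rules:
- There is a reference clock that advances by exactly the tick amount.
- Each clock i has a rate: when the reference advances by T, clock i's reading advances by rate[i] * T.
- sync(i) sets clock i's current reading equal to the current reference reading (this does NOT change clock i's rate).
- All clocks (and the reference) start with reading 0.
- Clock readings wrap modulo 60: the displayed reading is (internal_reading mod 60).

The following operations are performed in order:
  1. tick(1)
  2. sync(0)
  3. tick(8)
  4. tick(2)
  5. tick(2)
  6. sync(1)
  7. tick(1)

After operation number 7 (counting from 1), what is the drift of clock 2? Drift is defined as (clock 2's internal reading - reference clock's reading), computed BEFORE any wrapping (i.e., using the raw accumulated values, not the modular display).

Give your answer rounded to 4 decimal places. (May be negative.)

Answer: -2.8000

Derivation:
After op 1 tick(1): ref=1.0000 raw=[1.2500 1.1000 0.8000]
After op 2 sync(0): ref=1.0000 raw=[1.0000 1.1000 0.8000]
After op 3 tick(8): ref=9.0000 raw=[11.0000 9.9000 7.2000]
After op 4 tick(2): ref=11.0000 raw=[13.5000 12.1000 8.8000]
After op 5 tick(2): ref=13.0000 raw=[16.0000 14.3000 10.4000]
After op 6 sync(1): ref=13.0000 raw=[16.0000 13.0000 10.4000]
After op 7 tick(1): ref=14.0000 raw=[17.2500 14.1000 11.2000]
Drift of clock 2 after op 7: 11.2000 - 14.0000 = -2.8000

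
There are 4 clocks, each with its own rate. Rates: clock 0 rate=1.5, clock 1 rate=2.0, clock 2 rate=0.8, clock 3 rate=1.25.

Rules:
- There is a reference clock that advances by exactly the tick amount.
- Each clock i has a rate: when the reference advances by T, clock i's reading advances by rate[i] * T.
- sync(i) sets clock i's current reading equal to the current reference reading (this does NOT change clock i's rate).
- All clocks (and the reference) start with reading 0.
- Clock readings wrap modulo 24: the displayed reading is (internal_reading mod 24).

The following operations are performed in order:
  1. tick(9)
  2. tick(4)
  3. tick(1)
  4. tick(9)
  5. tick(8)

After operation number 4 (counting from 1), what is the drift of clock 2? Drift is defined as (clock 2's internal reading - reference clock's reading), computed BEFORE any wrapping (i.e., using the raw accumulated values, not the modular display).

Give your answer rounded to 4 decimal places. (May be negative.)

Answer: -4.6000

Derivation:
After op 1 tick(9): ref=9.0000 raw=[13.5000 18.0000 7.2000 11.2500]
After op 2 tick(4): ref=13.0000 raw=[19.5000 26.0000 10.4000 16.2500]
After op 3 tick(1): ref=14.0000 raw=[21.0000 28.0000 11.2000 17.5000]
After op 4 tick(9): ref=23.0000 raw=[34.5000 46.0000 18.4000 28.7500]
Drift of clock 2 after op 4: 18.4000 - 23.0000 = -4.6000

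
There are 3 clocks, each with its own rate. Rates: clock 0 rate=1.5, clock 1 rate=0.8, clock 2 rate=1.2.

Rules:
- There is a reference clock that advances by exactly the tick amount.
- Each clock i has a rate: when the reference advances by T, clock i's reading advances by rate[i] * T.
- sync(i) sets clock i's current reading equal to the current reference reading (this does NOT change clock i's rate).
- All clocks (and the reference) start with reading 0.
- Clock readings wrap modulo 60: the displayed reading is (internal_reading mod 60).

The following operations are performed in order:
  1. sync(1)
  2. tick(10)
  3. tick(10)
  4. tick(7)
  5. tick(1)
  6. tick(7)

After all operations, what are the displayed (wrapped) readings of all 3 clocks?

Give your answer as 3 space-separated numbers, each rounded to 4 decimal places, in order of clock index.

Answer: 52.5000 28.0000 42.0000

Derivation:
After op 1 sync(1): ref=0.0000 raw=[0.0000 0.0000 0.0000]
After op 2 tick(10): ref=10.0000 raw=[15.0000 8.0000 12.0000]
After op 3 tick(10): ref=20.0000 raw=[30.0000 16.0000 24.0000]
After op 4 tick(7): ref=27.0000 raw=[40.5000 21.6000 32.4000]
After op 5 tick(1): ref=28.0000 raw=[42.0000 22.4000 33.6000]
After op 6 tick(7): ref=35.0000 raw=[52.5000 28.0000 42.0000]
Wrap final raw readings (mod 60): 52.5000 mod 60 = 52.5000; 28.0000 mod 60 = 28.0000; 42.0000 mod 60 = 42.0000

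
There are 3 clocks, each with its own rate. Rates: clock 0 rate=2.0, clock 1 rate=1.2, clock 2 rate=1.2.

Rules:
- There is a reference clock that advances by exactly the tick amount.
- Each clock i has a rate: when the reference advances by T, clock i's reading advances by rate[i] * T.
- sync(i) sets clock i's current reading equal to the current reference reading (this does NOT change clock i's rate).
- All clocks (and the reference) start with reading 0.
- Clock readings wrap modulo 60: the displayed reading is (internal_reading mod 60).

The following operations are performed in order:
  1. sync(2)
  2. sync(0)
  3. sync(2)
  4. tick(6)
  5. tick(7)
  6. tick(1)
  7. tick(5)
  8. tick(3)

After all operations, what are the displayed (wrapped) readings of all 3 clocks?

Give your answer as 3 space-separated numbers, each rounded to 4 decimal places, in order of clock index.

Answer: 44.0000 26.4000 26.4000

Derivation:
After op 1 sync(2): ref=0.0000 raw=[0.0000 0.0000 0.0000]
After op 2 sync(0): ref=0.0000 raw=[0.0000 0.0000 0.0000]
After op 3 sync(2): ref=0.0000 raw=[0.0000 0.0000 0.0000]
After op 4 tick(6): ref=6.0000 raw=[12.0000 7.2000 7.2000]
After op 5 tick(7): ref=13.0000 raw=[26.0000 15.6000 15.6000]
After op 6 tick(1): ref=14.0000 raw=[28.0000 16.8000 16.8000]
After op 7 tick(5): ref=19.0000 raw=[38.0000 22.8000 22.8000]
After op 8 tick(3): ref=22.0000 raw=[44.0000 26.4000 26.4000]
Wrap final raw readings (mod 60): 44.0000 mod 60 = 44.0000; 26.4000 mod 60 = 26.4000; 26.4000 mod 60 = 26.4000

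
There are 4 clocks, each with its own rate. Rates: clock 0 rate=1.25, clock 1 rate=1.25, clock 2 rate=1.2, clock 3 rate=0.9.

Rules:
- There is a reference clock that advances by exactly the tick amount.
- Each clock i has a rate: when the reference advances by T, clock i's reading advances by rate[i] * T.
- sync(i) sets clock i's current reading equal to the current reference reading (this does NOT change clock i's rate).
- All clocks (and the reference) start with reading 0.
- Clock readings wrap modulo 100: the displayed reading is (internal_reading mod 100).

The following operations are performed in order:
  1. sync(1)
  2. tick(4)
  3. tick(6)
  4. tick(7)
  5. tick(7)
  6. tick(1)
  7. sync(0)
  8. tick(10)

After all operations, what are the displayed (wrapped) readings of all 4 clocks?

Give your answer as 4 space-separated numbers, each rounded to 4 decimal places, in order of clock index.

Answer: 37.5000 43.7500 42.0000 31.5000

Derivation:
After op 1 sync(1): ref=0.0000 raw=[0.0000 0.0000 0.0000 0.0000]
After op 2 tick(4): ref=4.0000 raw=[5.0000 5.0000 4.8000 3.6000]
After op 3 tick(6): ref=10.0000 raw=[12.5000 12.5000 12.0000 9.0000]
After op 4 tick(7): ref=17.0000 raw=[21.2500 21.2500 20.4000 15.3000]
After op 5 tick(7): ref=24.0000 raw=[30.0000 30.0000 28.8000 21.6000]
After op 6 tick(1): ref=25.0000 raw=[31.2500 31.2500 30.0000 22.5000]
After op 7 sync(0): ref=25.0000 raw=[25.0000 31.2500 30.0000 22.5000]
After op 8 tick(10): ref=35.0000 raw=[37.5000 43.7500 42.0000 31.5000]
Wrap final raw readings (mod 100): 37.5000 mod 100 = 37.5000; 43.7500 mod 100 = 43.7500; 42.0000 mod 100 = 42.0000; 31.5000 mod 100 = 31.5000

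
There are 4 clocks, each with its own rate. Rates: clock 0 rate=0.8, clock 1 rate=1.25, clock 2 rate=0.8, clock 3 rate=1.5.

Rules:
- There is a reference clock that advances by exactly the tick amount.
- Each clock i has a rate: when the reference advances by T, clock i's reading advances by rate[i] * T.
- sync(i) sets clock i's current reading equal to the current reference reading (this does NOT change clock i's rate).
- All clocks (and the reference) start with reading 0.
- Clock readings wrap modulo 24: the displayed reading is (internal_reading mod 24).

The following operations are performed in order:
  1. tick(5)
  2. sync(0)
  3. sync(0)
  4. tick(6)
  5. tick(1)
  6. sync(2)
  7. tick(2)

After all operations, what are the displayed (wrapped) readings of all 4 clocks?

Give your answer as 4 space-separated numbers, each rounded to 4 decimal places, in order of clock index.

After op 1 tick(5): ref=5.0000 raw=[4.0000 6.2500 4.0000 7.5000]
After op 2 sync(0): ref=5.0000 raw=[5.0000 6.2500 4.0000 7.5000]
After op 3 sync(0): ref=5.0000 raw=[5.0000 6.2500 4.0000 7.5000]
After op 4 tick(6): ref=11.0000 raw=[9.8000 13.7500 8.8000 16.5000]
After op 5 tick(1): ref=12.0000 raw=[10.6000 15.0000 9.6000 18.0000]
After op 6 sync(2): ref=12.0000 raw=[10.6000 15.0000 12.0000 18.0000]
After op 7 tick(2): ref=14.0000 raw=[12.2000 17.5000 13.6000 21.0000]
Wrap final raw readings (mod 24): 12.2000 mod 24 = 12.2000; 17.5000 mod 24 = 17.5000; 13.6000 mod 24 = 13.6000; 21.0000 mod 24 = 21.0000

Answer: 12.2000 17.5000 13.6000 21.0000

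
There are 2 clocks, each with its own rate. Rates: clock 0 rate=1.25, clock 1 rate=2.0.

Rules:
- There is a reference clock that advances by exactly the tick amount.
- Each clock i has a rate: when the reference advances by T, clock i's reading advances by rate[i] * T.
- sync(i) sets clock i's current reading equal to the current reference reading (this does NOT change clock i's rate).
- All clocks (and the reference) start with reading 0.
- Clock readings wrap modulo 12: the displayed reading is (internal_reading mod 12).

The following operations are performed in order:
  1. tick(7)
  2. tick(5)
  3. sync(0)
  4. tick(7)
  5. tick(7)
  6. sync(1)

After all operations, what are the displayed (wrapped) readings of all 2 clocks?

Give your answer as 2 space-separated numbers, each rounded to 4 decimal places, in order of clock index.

After op 1 tick(7): ref=7.0000 raw=[8.7500 14.0000]
After op 2 tick(5): ref=12.0000 raw=[15.0000 24.0000]
After op 3 sync(0): ref=12.0000 raw=[12.0000 24.0000]
After op 4 tick(7): ref=19.0000 raw=[20.7500 38.0000]
After op 5 tick(7): ref=26.0000 raw=[29.5000 52.0000]
After op 6 sync(1): ref=26.0000 raw=[29.5000 26.0000]
Wrap final raw readings (mod 12): 29.5000 mod 12 = 5.5000; 26.0000 mod 12 = 2.0000

Answer: 5.5000 2.0000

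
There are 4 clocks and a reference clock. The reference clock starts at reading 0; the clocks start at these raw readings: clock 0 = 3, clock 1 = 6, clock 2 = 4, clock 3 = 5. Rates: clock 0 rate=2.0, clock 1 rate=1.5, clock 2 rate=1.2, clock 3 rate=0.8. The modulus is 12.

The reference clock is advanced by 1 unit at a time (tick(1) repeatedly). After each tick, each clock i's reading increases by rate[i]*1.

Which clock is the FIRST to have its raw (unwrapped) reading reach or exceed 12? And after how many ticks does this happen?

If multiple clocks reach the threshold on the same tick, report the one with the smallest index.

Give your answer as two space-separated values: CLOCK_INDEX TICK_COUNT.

clock 0: start=3, rate=2.0, needs 12-3 = 9; ticks = ceil(9/2.0) = ceil(4.5000) = 5; reading at tick 5 = 3 + 2.0*5 = 13.0000
clock 1: start=6, rate=1.5, needs 12-6 = 6; ticks = ceil(6/1.5) = ceil(4.0000) = 4; reading at tick 4 = 6 + 1.5*4 = 12.0000
clock 2: start=4, rate=1.2, needs 12-4 = 8; ticks = ceil(8/1.2) = ceil(6.6667) = 7; reading at tick 7 = 4 + 1.2*7 = 12.4000
clock 3: start=5, rate=0.8, needs 12-5 = 7; ticks = ceil(7/0.8) = ceil(8.7500) = 9; reading at tick 9 = 5 + 0.8*9 = 12.2000
Minimum tick count = 4; winners = [1]; smallest index = 1

Answer: 1 4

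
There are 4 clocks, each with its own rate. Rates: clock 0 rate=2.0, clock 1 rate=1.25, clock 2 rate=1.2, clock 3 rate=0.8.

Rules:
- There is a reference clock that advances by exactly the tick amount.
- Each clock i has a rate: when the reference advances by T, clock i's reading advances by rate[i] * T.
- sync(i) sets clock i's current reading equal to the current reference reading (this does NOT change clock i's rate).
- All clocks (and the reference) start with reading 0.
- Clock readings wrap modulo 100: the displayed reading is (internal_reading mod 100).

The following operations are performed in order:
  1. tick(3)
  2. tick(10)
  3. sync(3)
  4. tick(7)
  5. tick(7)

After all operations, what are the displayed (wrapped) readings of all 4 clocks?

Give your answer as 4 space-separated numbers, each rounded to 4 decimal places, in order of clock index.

Answer: 54.0000 33.7500 32.4000 24.2000

Derivation:
After op 1 tick(3): ref=3.0000 raw=[6.0000 3.7500 3.6000 2.4000]
After op 2 tick(10): ref=13.0000 raw=[26.0000 16.2500 15.6000 10.4000]
After op 3 sync(3): ref=13.0000 raw=[26.0000 16.2500 15.6000 13.0000]
After op 4 tick(7): ref=20.0000 raw=[40.0000 25.0000 24.0000 18.6000]
After op 5 tick(7): ref=27.0000 raw=[54.0000 33.7500 32.4000 24.2000]
Wrap final raw readings (mod 100): 54.0000 mod 100 = 54.0000; 33.7500 mod 100 = 33.7500; 32.4000 mod 100 = 32.4000; 24.2000 mod 100 = 24.2000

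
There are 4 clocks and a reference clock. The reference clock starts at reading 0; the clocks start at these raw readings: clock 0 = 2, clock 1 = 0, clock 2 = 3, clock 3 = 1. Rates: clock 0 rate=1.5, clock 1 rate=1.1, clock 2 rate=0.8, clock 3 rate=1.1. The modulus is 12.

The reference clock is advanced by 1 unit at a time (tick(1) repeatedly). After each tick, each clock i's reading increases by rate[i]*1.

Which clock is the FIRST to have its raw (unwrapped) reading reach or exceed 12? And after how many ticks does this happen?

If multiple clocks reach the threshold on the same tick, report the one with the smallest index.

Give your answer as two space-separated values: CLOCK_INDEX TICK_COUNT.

clock 0: start=2, rate=1.5, needs 12-2 = 10; ticks = ceil(10/1.5) = ceil(6.6667) = 7; reading at tick 7 = 2 + 1.5*7 = 12.5000
clock 1: start=0, rate=1.1, needs 12-0 = 12; ticks = ceil(12/1.1) = ceil(10.9091) = 11; reading at tick 11 = 0 + 1.1*11 = 12.1000
clock 2: start=3, rate=0.8, needs 12-3 = 9; ticks = ceil(9/0.8) = ceil(11.2500) = 12; reading at tick 12 = 3 + 0.8*12 = 12.6000
clock 3: start=1, rate=1.1, needs 12-1 = 11; ticks = ceil(11/1.1) = ceil(10.0000) = 10; reading at tick 10 = 1 + 1.1*10 = 12.0000
Minimum tick count = 7; winners = [0]; smallest index = 0

Answer: 0 7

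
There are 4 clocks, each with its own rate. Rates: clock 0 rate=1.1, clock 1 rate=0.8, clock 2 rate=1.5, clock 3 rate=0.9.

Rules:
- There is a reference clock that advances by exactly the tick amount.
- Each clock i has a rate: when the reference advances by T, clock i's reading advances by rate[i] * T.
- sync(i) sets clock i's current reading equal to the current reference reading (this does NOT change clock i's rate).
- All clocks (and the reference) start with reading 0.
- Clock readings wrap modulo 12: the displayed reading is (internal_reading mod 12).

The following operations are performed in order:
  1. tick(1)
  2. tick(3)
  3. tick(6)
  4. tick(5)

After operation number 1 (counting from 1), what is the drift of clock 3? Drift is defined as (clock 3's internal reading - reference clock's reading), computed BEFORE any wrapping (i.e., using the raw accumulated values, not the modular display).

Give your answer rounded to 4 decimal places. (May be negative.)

After op 1 tick(1): ref=1.0000 raw=[1.1000 0.8000 1.5000 0.9000]
Drift of clock 3 after op 1: 0.9000 - 1.0000 = -0.1000

Answer: -0.1000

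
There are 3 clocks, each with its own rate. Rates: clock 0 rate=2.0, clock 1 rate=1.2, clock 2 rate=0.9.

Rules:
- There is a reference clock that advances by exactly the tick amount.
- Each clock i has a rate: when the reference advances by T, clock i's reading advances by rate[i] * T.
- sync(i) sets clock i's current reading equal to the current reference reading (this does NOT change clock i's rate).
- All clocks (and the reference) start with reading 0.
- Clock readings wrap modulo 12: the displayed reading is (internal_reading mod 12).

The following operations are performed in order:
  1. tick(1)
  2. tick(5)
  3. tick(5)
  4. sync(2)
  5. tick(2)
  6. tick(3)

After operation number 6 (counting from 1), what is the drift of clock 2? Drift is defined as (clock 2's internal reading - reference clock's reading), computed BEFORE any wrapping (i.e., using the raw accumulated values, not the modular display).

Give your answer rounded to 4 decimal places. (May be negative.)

Answer: -0.5000

Derivation:
After op 1 tick(1): ref=1.0000 raw=[2.0000 1.2000 0.9000]
After op 2 tick(5): ref=6.0000 raw=[12.0000 7.2000 5.4000]
After op 3 tick(5): ref=11.0000 raw=[22.0000 13.2000 9.9000]
After op 4 sync(2): ref=11.0000 raw=[22.0000 13.2000 11.0000]
After op 5 tick(2): ref=13.0000 raw=[26.0000 15.6000 12.8000]
After op 6 tick(3): ref=16.0000 raw=[32.0000 19.2000 15.5000]
Drift of clock 2 after op 6: 15.5000 - 16.0000 = -0.5000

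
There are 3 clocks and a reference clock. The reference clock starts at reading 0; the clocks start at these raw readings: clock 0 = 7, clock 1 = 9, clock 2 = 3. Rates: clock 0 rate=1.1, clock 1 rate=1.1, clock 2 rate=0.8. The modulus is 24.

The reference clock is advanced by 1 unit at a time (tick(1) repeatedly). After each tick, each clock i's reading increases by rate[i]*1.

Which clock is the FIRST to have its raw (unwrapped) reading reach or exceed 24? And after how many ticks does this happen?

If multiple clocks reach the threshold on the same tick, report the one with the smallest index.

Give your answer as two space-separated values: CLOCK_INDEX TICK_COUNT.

clock 0: start=7, rate=1.1, needs 24-7 = 17; ticks = ceil(17/1.1) = ceil(15.4545) = 16; reading at tick 16 = 7 + 1.1*16 = 24.6000
clock 1: start=9, rate=1.1, needs 24-9 = 15; ticks = ceil(15/1.1) = ceil(13.6364) = 14; reading at tick 14 = 9 + 1.1*14 = 24.4000
clock 2: start=3, rate=0.8, needs 24-3 = 21; ticks = ceil(21/0.8) = ceil(26.2500) = 27; reading at tick 27 = 3 + 0.8*27 = 24.6000
Minimum tick count = 14; winners = [1]; smallest index = 1

Answer: 1 14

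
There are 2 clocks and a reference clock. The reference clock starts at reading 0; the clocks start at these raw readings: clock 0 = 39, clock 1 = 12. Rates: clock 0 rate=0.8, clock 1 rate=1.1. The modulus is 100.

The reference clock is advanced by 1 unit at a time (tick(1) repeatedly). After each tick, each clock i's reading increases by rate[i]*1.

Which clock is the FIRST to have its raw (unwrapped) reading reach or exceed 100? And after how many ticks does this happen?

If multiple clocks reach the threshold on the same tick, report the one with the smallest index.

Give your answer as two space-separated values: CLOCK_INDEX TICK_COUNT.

clock 0: start=39, rate=0.8, needs 100-39 = 61; ticks = ceil(61/0.8) = ceil(76.2500) = 77; reading at tick 77 = 39 + 0.8*77 = 100.6000
clock 1: start=12, rate=1.1, needs 100-12 = 88; ticks = ceil(88/1.1) = ceil(80.0000) = 80; reading at tick 80 = 12 + 1.1*80 = 100.0000
Minimum tick count = 77; winners = [0]; smallest index = 0

Answer: 0 77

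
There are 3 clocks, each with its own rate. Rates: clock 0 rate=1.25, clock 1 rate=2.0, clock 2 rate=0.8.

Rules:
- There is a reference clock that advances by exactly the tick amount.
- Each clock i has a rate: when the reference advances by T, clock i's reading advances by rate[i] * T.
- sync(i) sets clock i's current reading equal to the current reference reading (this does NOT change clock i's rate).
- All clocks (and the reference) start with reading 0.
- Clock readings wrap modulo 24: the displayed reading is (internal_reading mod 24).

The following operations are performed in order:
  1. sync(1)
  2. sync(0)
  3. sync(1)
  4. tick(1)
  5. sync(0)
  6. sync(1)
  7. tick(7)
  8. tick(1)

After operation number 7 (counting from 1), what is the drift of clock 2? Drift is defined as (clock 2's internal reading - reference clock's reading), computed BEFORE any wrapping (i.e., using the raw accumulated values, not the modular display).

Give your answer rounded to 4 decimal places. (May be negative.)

Answer: -1.6000

Derivation:
After op 1 sync(1): ref=0.0000 raw=[0.0000 0.0000 0.0000]
After op 2 sync(0): ref=0.0000 raw=[0.0000 0.0000 0.0000]
After op 3 sync(1): ref=0.0000 raw=[0.0000 0.0000 0.0000]
After op 4 tick(1): ref=1.0000 raw=[1.2500 2.0000 0.8000]
After op 5 sync(0): ref=1.0000 raw=[1.0000 2.0000 0.8000]
After op 6 sync(1): ref=1.0000 raw=[1.0000 1.0000 0.8000]
After op 7 tick(7): ref=8.0000 raw=[9.7500 15.0000 6.4000]
Drift of clock 2 after op 7: 6.4000 - 8.0000 = -1.6000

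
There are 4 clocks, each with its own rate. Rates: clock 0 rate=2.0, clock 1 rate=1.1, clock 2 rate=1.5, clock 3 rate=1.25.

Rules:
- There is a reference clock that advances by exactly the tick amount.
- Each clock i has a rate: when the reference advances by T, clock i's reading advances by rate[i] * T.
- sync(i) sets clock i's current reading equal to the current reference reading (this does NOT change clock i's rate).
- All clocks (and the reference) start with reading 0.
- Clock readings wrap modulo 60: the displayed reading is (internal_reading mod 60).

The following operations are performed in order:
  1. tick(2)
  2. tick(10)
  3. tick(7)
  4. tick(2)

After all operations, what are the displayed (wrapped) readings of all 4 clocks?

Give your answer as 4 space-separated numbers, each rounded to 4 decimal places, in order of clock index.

After op 1 tick(2): ref=2.0000 raw=[4.0000 2.2000 3.0000 2.5000]
After op 2 tick(10): ref=12.0000 raw=[24.0000 13.2000 18.0000 15.0000]
After op 3 tick(7): ref=19.0000 raw=[38.0000 20.9000 28.5000 23.7500]
After op 4 tick(2): ref=21.0000 raw=[42.0000 23.1000 31.5000 26.2500]
Wrap final raw readings (mod 60): 42.0000 mod 60 = 42.0000; 23.1000 mod 60 = 23.1000; 31.5000 mod 60 = 31.5000; 26.2500 mod 60 = 26.2500

Answer: 42.0000 23.1000 31.5000 26.2500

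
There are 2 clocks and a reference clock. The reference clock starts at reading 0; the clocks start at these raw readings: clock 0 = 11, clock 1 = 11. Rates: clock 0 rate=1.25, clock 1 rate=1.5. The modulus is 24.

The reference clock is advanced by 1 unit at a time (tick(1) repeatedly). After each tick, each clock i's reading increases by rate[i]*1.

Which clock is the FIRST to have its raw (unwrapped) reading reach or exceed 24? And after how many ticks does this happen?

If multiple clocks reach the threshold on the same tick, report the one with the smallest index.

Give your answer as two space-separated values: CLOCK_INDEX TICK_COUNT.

clock 0: start=11, rate=1.25, needs 24-11 = 13; ticks = ceil(13/1.25) = ceil(10.4000) = 11; reading at tick 11 = 11 + 1.25*11 = 24.7500
clock 1: start=11, rate=1.5, needs 24-11 = 13; ticks = ceil(13/1.5) = ceil(8.6667) = 9; reading at tick 9 = 11 + 1.5*9 = 24.5000
Minimum tick count = 9; winners = [1]; smallest index = 1

Answer: 1 9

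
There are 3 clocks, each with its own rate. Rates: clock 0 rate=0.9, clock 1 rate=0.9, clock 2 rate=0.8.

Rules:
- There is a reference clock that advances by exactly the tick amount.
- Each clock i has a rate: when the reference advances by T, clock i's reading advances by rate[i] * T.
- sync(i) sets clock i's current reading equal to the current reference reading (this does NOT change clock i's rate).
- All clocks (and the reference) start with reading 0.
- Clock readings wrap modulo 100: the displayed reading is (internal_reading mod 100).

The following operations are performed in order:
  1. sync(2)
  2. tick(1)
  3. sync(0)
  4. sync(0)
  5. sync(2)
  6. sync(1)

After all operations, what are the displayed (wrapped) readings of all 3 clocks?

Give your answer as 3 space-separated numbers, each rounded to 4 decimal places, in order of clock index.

After op 1 sync(2): ref=0.0000 raw=[0.0000 0.0000 0.0000]
After op 2 tick(1): ref=1.0000 raw=[0.9000 0.9000 0.8000]
After op 3 sync(0): ref=1.0000 raw=[1.0000 0.9000 0.8000]
After op 4 sync(0): ref=1.0000 raw=[1.0000 0.9000 0.8000]
After op 5 sync(2): ref=1.0000 raw=[1.0000 0.9000 1.0000]
After op 6 sync(1): ref=1.0000 raw=[1.0000 1.0000 1.0000]
Wrap final raw readings (mod 100): 1.0000 mod 100 = 1.0000; 1.0000 mod 100 = 1.0000; 1.0000 mod 100 = 1.0000

Answer: 1.0000 1.0000 1.0000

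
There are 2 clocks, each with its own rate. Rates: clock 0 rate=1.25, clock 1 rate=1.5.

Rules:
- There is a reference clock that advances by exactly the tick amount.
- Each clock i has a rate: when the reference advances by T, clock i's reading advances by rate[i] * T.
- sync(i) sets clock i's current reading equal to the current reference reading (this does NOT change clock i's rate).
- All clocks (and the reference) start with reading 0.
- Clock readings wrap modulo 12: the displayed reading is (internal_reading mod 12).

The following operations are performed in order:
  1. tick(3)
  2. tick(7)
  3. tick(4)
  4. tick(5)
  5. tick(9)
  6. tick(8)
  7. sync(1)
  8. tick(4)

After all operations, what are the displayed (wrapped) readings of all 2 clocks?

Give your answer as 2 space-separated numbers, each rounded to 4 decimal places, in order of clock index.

After op 1 tick(3): ref=3.0000 raw=[3.7500 4.5000]
After op 2 tick(7): ref=10.0000 raw=[12.5000 15.0000]
After op 3 tick(4): ref=14.0000 raw=[17.5000 21.0000]
After op 4 tick(5): ref=19.0000 raw=[23.7500 28.5000]
After op 5 tick(9): ref=28.0000 raw=[35.0000 42.0000]
After op 6 tick(8): ref=36.0000 raw=[45.0000 54.0000]
After op 7 sync(1): ref=36.0000 raw=[45.0000 36.0000]
After op 8 tick(4): ref=40.0000 raw=[50.0000 42.0000]
Wrap final raw readings (mod 12): 50.0000 mod 12 = 2.0000; 42.0000 mod 12 = 6.0000

Answer: 2.0000 6.0000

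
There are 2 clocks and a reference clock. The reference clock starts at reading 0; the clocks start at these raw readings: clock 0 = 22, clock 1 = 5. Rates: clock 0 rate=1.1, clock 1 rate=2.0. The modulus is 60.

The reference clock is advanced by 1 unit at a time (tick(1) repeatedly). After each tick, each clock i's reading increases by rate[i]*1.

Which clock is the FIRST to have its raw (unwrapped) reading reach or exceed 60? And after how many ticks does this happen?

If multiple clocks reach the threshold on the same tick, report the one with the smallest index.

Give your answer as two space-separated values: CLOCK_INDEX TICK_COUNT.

clock 0: start=22, rate=1.1, needs 60-22 = 38; ticks = ceil(38/1.1) = ceil(34.5455) = 35; reading at tick 35 = 22 + 1.1*35 = 60.5000
clock 1: start=5, rate=2.0, needs 60-5 = 55; ticks = ceil(55/2.0) = ceil(27.5000) = 28; reading at tick 28 = 5 + 2.0*28 = 61.0000
Minimum tick count = 28; winners = [1]; smallest index = 1

Answer: 1 28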